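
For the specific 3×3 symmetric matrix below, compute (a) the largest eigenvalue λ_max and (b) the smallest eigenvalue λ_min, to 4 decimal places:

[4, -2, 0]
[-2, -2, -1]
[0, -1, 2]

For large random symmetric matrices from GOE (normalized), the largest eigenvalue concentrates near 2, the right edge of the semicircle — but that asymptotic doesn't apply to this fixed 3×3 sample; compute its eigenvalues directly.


Since M is real symmetric, all three eigenvalues are real; they are the roots of det(λI − M) = λ³ − (tr M) λ² + s λ − det M, where s is the sum of the principal 2×2 minors.
tr M = 4 + (-2) + 2 = 4.
s = (4·(-2) − (-2)²) + (4·2 − 0²) + ((-2)·2 − (-1)²) = -12 + 8 + (-5) = -9.
det M (expand along row 1) = 4·(-5) − (-2)·(-4) + 0·2 = -28.
Characteristic polynomial: λ³ − 4λ² − 9λ + 28 = 0.
Substitute λ = y + (tr M)/3 = y + 1.333333 to remove the quadratic term: y³ + p·y + q = 0 with p = s − (tr M)²/3 = -14.333333 and q = −2(tr M)³/27 + (tr M)·s/3 − det M = 11.259259.
Three real roots ⇒ use the trigonometric (Viète) form: r = 2√(−p/3) = 4.371626, φ = arccos(3q/(p·r)) = arccos(-0.539065) = 2.140123 rad.
y_k = r·cos(φ/3 − 2πk/3) for k = 0, 1, 2 gives y = 3.305640, 0.824656, -4.130297.
λ_k = y_k + 1.333333 gives λ = 4.6390, 2.1580, -2.7970 (check: the sum is 4.0000 = tr M).

Hence λ_max = 4.6390 and λ_min = -2.7970.


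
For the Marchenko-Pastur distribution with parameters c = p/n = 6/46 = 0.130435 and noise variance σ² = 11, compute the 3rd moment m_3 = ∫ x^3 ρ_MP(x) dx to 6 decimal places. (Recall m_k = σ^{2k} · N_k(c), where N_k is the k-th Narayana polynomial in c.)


E[X³] = σ⁶ (1 + 3c + c²) (third MP moment). With σ² = 11 (so σ⁶ = 1331) and c = 6/46 = 0.130435: E[X³] = 1331 · (1 + 3·0.130435 + (0.130435)²) = 1331 · 1.408318.

So E[X^3] = 1874.470699.


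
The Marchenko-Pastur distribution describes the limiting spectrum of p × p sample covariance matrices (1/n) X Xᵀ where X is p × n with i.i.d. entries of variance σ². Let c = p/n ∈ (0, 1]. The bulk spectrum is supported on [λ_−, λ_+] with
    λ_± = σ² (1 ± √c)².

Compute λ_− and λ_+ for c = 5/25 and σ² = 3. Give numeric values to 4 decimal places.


c = 5/25 = 0.200000; √c = 0.447214.
λ_− = σ² (1 − √c)² = 3 · (1 − 0.447214)² = 3 · (0.552786)² = 0.916718.
λ_+ = σ² (1 + √c)² = 3 · (1 + 0.447214)² = 3 · (1.447214)² = 6.283282.

Rounded to 4 decimal places: λ_− ≈ 0.9167, λ_+ ≈ 6.2833.


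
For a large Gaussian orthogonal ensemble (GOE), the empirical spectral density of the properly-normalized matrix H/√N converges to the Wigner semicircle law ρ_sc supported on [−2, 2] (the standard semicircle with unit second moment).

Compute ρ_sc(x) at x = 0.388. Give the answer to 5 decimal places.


ρ_sc(x) = (1/(2π)) √(4 − x²). With x = 0.388:
  4 − x² = 4 − (0.388)² = 4 − 0.150544 = 3.849456.
  √(4 − x²) = 1.962003.
  1/(2π) = 0.159155.
  ρ_sc(0.388) = 0.159155 · 1.962003 = 0.312262.

Rounded to 5 decimal places: ρ_sc(0.388) ≈ 0.31226.


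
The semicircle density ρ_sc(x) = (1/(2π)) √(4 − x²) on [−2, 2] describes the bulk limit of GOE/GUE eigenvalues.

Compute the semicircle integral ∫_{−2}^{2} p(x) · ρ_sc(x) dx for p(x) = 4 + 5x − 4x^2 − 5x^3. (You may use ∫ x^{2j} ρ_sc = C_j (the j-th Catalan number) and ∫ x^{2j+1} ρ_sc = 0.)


Write p(x) = Σ a_i x^i, split into monomials and integrate each against ρ_sc separately.
Using ∫ x^{2j} ρ_sc = C_j = (1/(j+1)) C(2j, j) (Catalan numbers) and ∫ x^{2j+1} ρ_sc = 0 (odd monomials vanish by symmetry):
  i = 0 (even): a_0 · C_{0} = 4 · 1 = 4
  i = 1 (odd): ∫ x^1 ρ_sc = 0 (vanishes)
  i = 2 (even): a_2 · C_{1} = -4 · 1 = -4
  i = 3 (odd): ∫ x^3 ρ_sc = 0 (vanishes)

Summing the contributions: ∫_{−2}^{2} p(x) ρ_sc(x) dx = 4 + (-4) = 0.


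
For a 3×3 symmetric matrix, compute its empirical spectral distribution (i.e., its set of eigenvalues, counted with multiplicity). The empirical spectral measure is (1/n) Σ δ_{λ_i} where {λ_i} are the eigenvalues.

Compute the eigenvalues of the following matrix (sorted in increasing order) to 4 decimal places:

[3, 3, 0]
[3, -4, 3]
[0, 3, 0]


Since M is real symmetric, all three eigenvalues are real; they are the roots of det(λI − M) = λ³ − (tr M) λ² + s λ − det M, where s is the sum of the principal 2×2 minors.
tr M = 3 + (-4) + 0 = -1.
s = (3·(-4) − 3²) + (3·0 − 0²) + ((-4)·0 − 3²) = -21 + 0 + (-9) = -30.
det M (expand along row 1) = 3·(-9) − 3·0 + 0·9 = -27.
Characteristic polynomial: λ³ + λ² − 30λ + 27 = 0.
Substitute λ = y + (tr M)/3 = y − 0.333333 to remove the quadratic term: y³ + p·y + q = 0 with p = s − (tr M)²/3 = -30.333333 and q = −2(tr M)³/27 + (tr M)·s/3 − det M = 37.074074.
Three real roots ⇒ use the trigonometric (Viète) form: r = 2√(−p/3) = 6.359595, φ = arccos(3q/(p·r)) = arccos(-0.576557) = 2.185304 rad.
y_k = r·cos(φ/3 − 2πk/3) for k = 0, 1, 2 gives y = 4.745639, 1.293584, -6.039223.
λ_k = y_k − 0.333333 gives λ = 4.4123, 0.9603, -6.3726 (check: the sum is -1.0000 = tr M).

Eigenvalues sorted in increasing order: [-6.3726, 0.9603, 4.4123].


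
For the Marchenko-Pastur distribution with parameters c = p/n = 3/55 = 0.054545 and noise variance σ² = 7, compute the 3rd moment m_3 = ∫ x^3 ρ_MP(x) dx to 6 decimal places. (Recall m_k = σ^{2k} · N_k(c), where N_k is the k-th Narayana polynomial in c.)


E[X³] = σ⁶ (1 + 3c + c²) (third MP moment). With σ² = 7 (so σ⁶ = 343) and c = 3/55 = 0.054545: E[X³] = 343 · (1 + 3·0.054545 + (0.054545)²) = 343 · 1.166612.

So E[X^3] = 400.147769.


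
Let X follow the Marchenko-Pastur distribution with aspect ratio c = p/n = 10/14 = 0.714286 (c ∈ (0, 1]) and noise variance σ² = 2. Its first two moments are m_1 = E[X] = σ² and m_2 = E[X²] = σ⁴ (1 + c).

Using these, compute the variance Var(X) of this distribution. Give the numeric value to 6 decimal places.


m_1 = E[X] = σ² = 2, so m_1² = 4.
m_2 = E[X²] = σ⁴ (1 + c) = 4 · (1 + 0.714286) = 4 · 1.714286 = 6.857143.
(Note m_2 − m_1² simplifies to c · σ⁴ = 0.714286 · 4.)

Var(X) = m_2 − m_1² = 6.857143 − 4 = 2.857143.


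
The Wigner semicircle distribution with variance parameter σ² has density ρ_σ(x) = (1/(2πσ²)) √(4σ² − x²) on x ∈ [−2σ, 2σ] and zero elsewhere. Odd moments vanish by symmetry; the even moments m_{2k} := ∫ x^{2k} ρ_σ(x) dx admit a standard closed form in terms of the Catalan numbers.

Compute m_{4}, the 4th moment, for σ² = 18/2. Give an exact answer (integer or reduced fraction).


By the scaled semicircle moment identity, m_{2k} = σ^{2k} · C_k with k = 2.
C_2 = (1/(k+1)) · C(2k, k) = (1/3) · C(4, 2) = (1/3) · 6 = 2.
σ^{2k} = (σ²)^k = (18/2)^2 = 81.

Therefore m_{4} = σ^{4} · C_2 = 81 · 2 = 162.


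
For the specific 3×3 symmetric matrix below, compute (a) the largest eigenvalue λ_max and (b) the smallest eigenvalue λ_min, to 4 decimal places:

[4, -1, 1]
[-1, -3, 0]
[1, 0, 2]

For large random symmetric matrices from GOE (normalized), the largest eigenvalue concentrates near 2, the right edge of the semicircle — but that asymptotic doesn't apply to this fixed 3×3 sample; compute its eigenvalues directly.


Since M is real symmetric, all three eigenvalues are real; they are the roots of det(λI − M) = λ³ − (tr M) λ² + s λ − det M, where s is the sum of the principal 2×2 minors.
tr M = 4 + (-3) + 2 = 3.
s = (4·(-3) − (-1)²) + (4·2 − 1²) + ((-3)·2 − 0²) = -13 + 7 + (-6) = -12.
det M (expand along row 1) = 4·(-6) − (-1)·(-2) + 1·3 = -23.
Characteristic polynomial: λ³ − 3λ² − 12λ + 23 = 0.
Substitute λ = y + (tr M)/3 = y + 1.000000 to remove the quadratic term: y³ + p·y + q = 0 with p = s − (tr M)²/3 = -15.000000 and q = −2(tr M)³/27 + (tr M)·s/3 − det M = 9.000000.
Three real roots ⇒ use the trigonometric (Viète) form: r = 2√(−p/3) = 4.472136, φ = arccos(3q/(p·r)) = arccos(-0.402492) = 1.985034 rad.
y_k = r·cos(φ/3 − 2πk/3) for k = 0, 1, 2 gives y = 3.528347, 0.615549, -4.143895.
λ_k = y_k + 1.000000 gives λ = 4.5283, 1.6155, -3.1439 (check: the sum is 3.0000 = tr M).

Hence λ_max = 4.5283 and λ_min = -3.1439.


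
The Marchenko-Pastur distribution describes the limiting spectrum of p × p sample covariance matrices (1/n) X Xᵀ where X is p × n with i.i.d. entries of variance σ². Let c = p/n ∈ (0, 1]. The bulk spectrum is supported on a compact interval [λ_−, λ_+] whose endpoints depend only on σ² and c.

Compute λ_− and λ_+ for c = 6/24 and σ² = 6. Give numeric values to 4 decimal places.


c = 6/24 = 0.250000; √c = 0.500000.
λ_− = σ² (1 − √c)² = 6 · (1 − 0.500000)² = 6 · (0.500000)² = 1.500000.
λ_+ = σ² (1 + √c)² = 6 · (1 + 0.500000)² = 6 · (1.500000)² = 13.500000.

Rounded to 4 decimal places: λ_− ≈ 1.5000, λ_+ ≈ 13.5000.


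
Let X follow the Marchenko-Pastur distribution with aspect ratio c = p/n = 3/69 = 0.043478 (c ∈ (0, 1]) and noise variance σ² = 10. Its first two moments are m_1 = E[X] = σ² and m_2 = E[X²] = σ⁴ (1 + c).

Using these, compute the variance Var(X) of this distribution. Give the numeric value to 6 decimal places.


m_1 = E[X] = σ² = 10, so m_1² = 100.
m_2 = E[X²] = σ⁴ (1 + c) = 100 · (1 + 0.043478) = 100 · 1.043478 = 104.347826.
(Note m_2 − m_1² simplifies to c · σ⁴ = 0.043478 · 100.)

Var(X) = m_2 − m_1² = 104.347826 − 100 = 4.347826.


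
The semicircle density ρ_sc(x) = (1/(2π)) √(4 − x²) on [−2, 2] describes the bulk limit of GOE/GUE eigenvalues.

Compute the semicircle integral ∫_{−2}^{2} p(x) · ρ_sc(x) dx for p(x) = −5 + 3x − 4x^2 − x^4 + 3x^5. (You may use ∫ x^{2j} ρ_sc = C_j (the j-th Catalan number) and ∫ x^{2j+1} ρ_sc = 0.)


Write p(x) = Σ a_i x^i, split into monomials and integrate each against ρ_sc separately.
Using ∫ x^{2j} ρ_sc = C_j = (1/(j+1)) C(2j, j) (Catalan numbers) and ∫ x^{2j+1} ρ_sc = 0 (odd monomials vanish by symmetry):
  i = 0 (even): a_0 · C_{0} = -5 · 1 = -5
  i = 1 (odd): ∫ x^1 ρ_sc = 0 (vanishes)
  i = 2 (even): a_2 · C_{1} = -4 · 1 = -4
  i = 4 (even): a_4 · C_{2} = -1 · 2 = -2
  i = 5 (odd): ∫ x^5 ρ_sc = 0 (vanishes)

Summing the contributions: ∫_{−2}^{2} p(x) ρ_sc(x) dx = (-5) + (-4) + (-2) = -11.


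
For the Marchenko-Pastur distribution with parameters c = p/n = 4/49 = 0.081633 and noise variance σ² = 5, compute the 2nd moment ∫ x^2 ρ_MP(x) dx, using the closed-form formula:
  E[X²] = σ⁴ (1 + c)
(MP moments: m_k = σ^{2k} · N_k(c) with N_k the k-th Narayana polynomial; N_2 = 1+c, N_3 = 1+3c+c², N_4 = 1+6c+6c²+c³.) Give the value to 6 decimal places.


E[X²] = σ⁴ (1 + c) (second MP moment). With σ² = 5 (so σ⁴ = 25) and c = 4/49 = 0.081633: E[X²] = 25 · (1 + 0.081633) = 25 · 1.081633.

So E[X^2] = 27.040816.


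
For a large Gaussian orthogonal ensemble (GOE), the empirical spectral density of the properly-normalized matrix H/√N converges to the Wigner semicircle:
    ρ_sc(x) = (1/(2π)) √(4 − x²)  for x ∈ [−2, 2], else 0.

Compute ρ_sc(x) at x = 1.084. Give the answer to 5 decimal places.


ρ_sc(x) = (1/(2π)) √(4 − x²). With x = 1.084:
  4 − x² = 4 − (1.084)² = 4 − 1.175056 = 2.824944.
  √(4 − x²) = 1.680757.
  1/(2π) = 0.159155.
  ρ_sc(1.084) = 0.159155 · 1.680757 = 0.267501.

Rounded to 5 decimal places: ρ_sc(1.084) ≈ 0.26750.


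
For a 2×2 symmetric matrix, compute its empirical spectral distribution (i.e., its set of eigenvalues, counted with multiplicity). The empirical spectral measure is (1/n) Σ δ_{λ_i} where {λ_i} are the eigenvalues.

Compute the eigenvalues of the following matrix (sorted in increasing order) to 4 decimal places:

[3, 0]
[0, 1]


Since M is real symmetric, both eigenvalues are real; they are the roots of det(λI − M) = λ² − (tr M) λ + det M.
tr M = 3 + 1 = 4.
det M = 3·1 − 0² = 3 − 0 = 3.
Characteristic polynomial: λ² − 4λ + 3 = 0.
Discriminant Δ = (tr M)² − 4·det M = 16 − 12 = 4; √Δ = 2.000000.
λ = (tr M ± √Δ)/2 = (4 ± 2.000000)/2, giving (tr M − √Δ)/2 = 1.0000 and (tr M + √Δ)/2 = 3.0000.

Eigenvalues sorted in increasing order: [1.0000, 3.0000].


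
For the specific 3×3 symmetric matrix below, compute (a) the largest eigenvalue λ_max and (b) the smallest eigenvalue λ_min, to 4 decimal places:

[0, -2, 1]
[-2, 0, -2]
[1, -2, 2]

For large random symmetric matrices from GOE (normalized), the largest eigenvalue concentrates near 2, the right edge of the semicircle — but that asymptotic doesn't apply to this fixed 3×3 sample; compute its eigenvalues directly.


Since M is real symmetric, all three eigenvalues are real; they are the roots of det(λI − M) = λ³ − (tr M) λ² + s λ − det M, where s is the sum of the principal 2×2 minors.
tr M = 0 + 0 + 2 = 2.
s = (0·0 − (-2)²) + (0·2 − 1²) + (0·2 − (-2)²) = -4 + (-1) + (-4) = -9.
det M (expand along row 1) = 0·(-4) − (-2)·(-2) + 1·4 = 0.
Characteristic polynomial: λ³ − 2λ² − 9λ = 0.
Substitute λ = y + (tr M)/3 = y + 0.666667 to remove the quadratic term: y³ + p·y + q = 0 with p = s − (tr M)²/3 = -10.333333 and q = −2(tr M)³/27 + (tr M)·s/3 − det M = -6.592593.
Three real roots ⇒ use the trigonometric (Viète) form: r = 2√(−p/3) = 3.711843, φ = arccos(3q/(p·r)) = arccos(0.515641) = 1.029041 rad.
y_k = r·cos(φ/3 − 2πk/3) for k = 0, 1, 2 gives y = 3.495611, -0.666667, -2.828944.
λ_k = y_k + 0.666667 gives λ = 4.1623, 0.0000, -2.1623 (check: the sum is 2.0000 = tr M).

Hence λ_max = 4.1623 and λ_min = -2.1623.


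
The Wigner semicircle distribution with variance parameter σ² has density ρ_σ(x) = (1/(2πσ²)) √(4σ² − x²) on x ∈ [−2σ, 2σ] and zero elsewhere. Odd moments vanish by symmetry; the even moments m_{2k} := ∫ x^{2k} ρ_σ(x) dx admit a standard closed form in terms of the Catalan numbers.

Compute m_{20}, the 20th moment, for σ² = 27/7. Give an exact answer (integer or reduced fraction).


By the scaled semicircle moment identity, m_{2k} = σ^{2k} · C_k with k = 10.
C_10 = (1/(k+1)) · C(2k, k) = (1/11) · C(20, 10) = (1/11) · 184756 = 16796.
σ^{2k} = (σ²)^k = (27/7)^10 = 205891132094649/282475249.

Therefore m_{20} = σ^{20} · C_10 = (205891132094649/282475249) · 16796 = 3458147454661724604/282475249.


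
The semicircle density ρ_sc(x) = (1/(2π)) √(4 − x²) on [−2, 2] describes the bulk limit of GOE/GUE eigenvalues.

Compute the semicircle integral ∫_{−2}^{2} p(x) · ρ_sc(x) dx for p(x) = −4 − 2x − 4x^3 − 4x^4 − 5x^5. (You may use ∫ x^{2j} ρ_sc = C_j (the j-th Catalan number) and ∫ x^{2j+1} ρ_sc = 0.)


Write p(x) = Σ a_i x^i, split into monomials and integrate each against ρ_sc separately.
Using ∫ x^{2j} ρ_sc = C_j = (1/(j+1)) C(2j, j) (Catalan numbers) and ∫ x^{2j+1} ρ_sc = 0 (odd monomials vanish by symmetry):
  i = 0 (even): a_0 · C_{0} = -4 · 1 = -4
  i = 1 (odd): ∫ x^1 ρ_sc = 0 (vanishes)
  i = 3 (odd): ∫ x^3 ρ_sc = 0 (vanishes)
  i = 4 (even): a_4 · C_{2} = -4 · 2 = -8
  i = 5 (odd): ∫ x^5 ρ_sc = 0 (vanishes)

Summing the contributions: ∫_{−2}^{2} p(x) ρ_sc(x) dx = (-4) + (-8) = -12.


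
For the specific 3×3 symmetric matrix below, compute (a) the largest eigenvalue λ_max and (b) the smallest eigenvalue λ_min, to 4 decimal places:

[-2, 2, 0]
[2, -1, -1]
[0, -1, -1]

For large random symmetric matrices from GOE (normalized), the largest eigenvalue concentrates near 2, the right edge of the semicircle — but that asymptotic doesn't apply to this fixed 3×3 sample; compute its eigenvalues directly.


Since M is real symmetric, all three eigenvalues are real; they are the roots of det(λI − M) = λ³ − (tr M) λ² + s λ − det M, where s is the sum of the principal 2×2 minors.
tr M = -2 + (-1) + (-1) = -4.
s = ((-2)·(-1) − 2²) + ((-2)·(-1) − 0²) + ((-1)·(-1) − (-1)²) = -2 + 2 + 0 = 0.
det M (expand along row 1) = (-2)·0 − 2·(-2) + 0·(-2) = 4.
Characteristic polynomial: λ³ + 4λ² − 4 = 0.
Substitute λ = y + (tr M)/3 = y − 1.333333 to remove the quadratic term: y³ + p·y + q = 0 with p = s − (tr M)²/3 = -5.333333 and q = −2(tr M)³/27 + (tr M)·s/3 − det M = 0.740741.
Three real roots ⇒ use the trigonometric (Viète) form: r = 2√(−p/3) = 2.666667, φ = arccos(3q/(p·r)) = arccos(-0.156250) = 1.727689 rad.
y_k = r·cos(φ/3 − 2πk/3) for k = 0, 1, 2 gives y = 2.236545, 0.139397, -2.375942.
λ_k = y_k − 1.333333 gives λ = 0.9032, -1.1939, -3.7093 (check: the sum is -4.0000 = tr M).

Hence λ_max = 0.9032 and λ_min = -3.7093.


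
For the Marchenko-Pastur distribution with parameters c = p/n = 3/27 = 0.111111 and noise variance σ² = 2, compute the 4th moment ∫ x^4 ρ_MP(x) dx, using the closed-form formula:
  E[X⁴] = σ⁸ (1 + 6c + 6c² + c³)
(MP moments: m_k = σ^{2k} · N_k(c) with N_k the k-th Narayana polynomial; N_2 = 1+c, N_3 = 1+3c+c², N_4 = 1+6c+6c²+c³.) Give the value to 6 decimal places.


E[X⁴] = σ⁸ (1 + 6c + 6c² + c³) (fourth MP moment). With σ² = 2 (so σ⁸ = 16) and c = 3/27 = 0.111111: E[X⁴] = 16 · (1 + 6·0.111111 + 6·(0.111111)² + (0.111111)³) = 16 · 1.742112.

So E[X^4] = 27.873800.


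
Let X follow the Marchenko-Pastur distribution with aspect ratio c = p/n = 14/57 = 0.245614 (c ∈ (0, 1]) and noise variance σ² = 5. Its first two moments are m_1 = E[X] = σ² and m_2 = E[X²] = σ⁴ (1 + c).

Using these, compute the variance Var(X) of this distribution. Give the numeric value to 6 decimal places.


m_1 = E[X] = σ² = 5, so m_1² = 25.
m_2 = E[X²] = σ⁴ (1 + c) = 25 · (1 + 0.245614) = 25 · 1.245614 = 31.140351.
(Note m_2 − m_1² simplifies to c · σ⁴ = 0.245614 · 25.)

Var(X) = m_2 − m_1² = 31.140351 − 25 = 6.140351.


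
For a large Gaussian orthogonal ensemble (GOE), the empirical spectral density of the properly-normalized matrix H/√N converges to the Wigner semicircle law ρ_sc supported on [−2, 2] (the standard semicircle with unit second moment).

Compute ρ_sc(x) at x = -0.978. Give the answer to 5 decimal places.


ρ_sc(x) = (1/(2π)) √(4 − x²). With x = -0.978:
  4 − x² = 4 − (-0.978)² = 4 − 0.956484 = 3.043516.
  √(4 − x²) = 1.744568.
  1/(2π) = 0.159155.
  ρ_sc(-0.978) = 0.159155 · 1.744568 = 0.277657.

Rounded to 5 decimal places: ρ_sc(-0.978) ≈ 0.27766.


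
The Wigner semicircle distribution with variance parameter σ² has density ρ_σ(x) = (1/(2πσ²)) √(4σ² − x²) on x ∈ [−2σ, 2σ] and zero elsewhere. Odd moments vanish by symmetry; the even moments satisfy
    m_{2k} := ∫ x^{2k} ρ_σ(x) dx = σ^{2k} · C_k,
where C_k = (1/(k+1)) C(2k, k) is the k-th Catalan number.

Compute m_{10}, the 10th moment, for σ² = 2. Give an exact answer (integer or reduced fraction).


By the scaled semicircle moment identity, m_{2k} = σ^{2k} · C_k with k = 5.
C_5 = (1/(k+1)) · C(2k, k) = (1/6) · C(10, 5) = (1/6) · 252 = 42.
σ^{2k} = (σ²)^k = (2)^5 = 32.

Therefore m_{10} = σ^{10} · C_5 = 32 · 42 = 1344.


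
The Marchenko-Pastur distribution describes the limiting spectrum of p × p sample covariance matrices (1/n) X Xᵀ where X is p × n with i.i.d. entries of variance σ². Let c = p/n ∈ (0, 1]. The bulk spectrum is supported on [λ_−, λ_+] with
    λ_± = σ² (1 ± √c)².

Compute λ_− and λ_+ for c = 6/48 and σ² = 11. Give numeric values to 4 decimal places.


c = 6/48 = 0.125000; √c = 0.353553.
λ_− = σ² (1 − √c)² = 11 · (1 − 0.353553)² = 11 · (0.646447)² = 4.596825.
λ_+ = σ² (1 + √c)² = 11 · (1 + 0.353553)² = 11 · (1.353553)² = 20.153175.

Rounded to 4 decimal places: λ_− ≈ 4.5968, λ_+ ≈ 20.1532.


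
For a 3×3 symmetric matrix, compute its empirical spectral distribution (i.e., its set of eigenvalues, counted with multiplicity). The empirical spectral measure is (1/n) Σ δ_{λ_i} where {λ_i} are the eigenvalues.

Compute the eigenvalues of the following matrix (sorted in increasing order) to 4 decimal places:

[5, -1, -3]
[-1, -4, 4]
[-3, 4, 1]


Since M is real symmetric, all three eigenvalues are real; they are the roots of det(λI − M) = λ³ − (tr M) λ² + s λ − det M, where s is the sum of the principal 2×2 minors.
tr M = 5 + (-4) + 1 = 2.
s = (5·(-4) − (-1)²) + (5·1 − (-3)²) + ((-4)·1 − 4²) = -21 + (-4) + (-20) = -45.
det M (expand along row 1) = 5·(-20) − (-1)·11 + (-3)·(-16) = -41.
Characteristic polynomial: λ³ − 2λ² − 45λ + 41 = 0.
Substitute λ = y + (tr M)/3 = y + 0.666667 to remove the quadratic term: y³ + p·y + q = 0 with p = s − (tr M)²/3 = -46.333333 and q = −2(tr M)³/27 + (tr M)·s/3 − det M = 10.407407.
Three real roots ⇒ use the trigonometric (Viète) form: r = 2√(−p/3) = 7.859884, φ = arccos(3q/(p·r)) = arccos(-0.085734) = 1.656636 rad.
y_k = r·cos(φ/3 − 2πk/3) for k = 0, 1, 2 gives y = 6.691640, 0.224866, -6.916506.
λ_k = y_k + 0.666667 gives λ = 7.3583, 0.8915, -6.2498 (check: the sum is 2.0000 = tr M).

Eigenvalues sorted in increasing order: [-6.2498, 0.8915, 7.3583].


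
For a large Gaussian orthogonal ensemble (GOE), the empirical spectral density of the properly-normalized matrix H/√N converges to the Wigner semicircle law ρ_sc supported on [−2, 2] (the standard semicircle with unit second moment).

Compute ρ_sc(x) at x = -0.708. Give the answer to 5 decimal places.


ρ_sc(x) = (1/(2π)) √(4 − x²). With x = -0.708:
  4 − x² = 4 − (-0.708)² = 4 − 0.501264 = 3.498736.
  √(4 − x²) = 1.870491.
  1/(2π) = 0.159155.
  ρ_sc(-0.708) = 0.159155 · 1.870491 = 0.297698.

Rounded to 5 decimal places: ρ_sc(-0.708) ≈ 0.29770.


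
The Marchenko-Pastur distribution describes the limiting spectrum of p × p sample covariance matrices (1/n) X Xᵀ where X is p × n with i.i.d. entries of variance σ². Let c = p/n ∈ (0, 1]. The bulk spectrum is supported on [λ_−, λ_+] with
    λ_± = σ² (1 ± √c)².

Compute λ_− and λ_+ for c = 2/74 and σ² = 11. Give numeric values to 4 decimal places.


c = 2/74 = 0.027027; √c = 0.164399.
λ_− = σ² (1 − √c)² = 11 · (1 − 0.164399)² = 11 · (0.835601)² = 7.680520.
λ_+ = σ² (1 + √c)² = 11 · (1 + 0.164399)² = 11 · (1.164399)² = 14.914075.

Rounded to 4 decimal places: λ_− ≈ 7.6805, λ_+ ≈ 14.9141.


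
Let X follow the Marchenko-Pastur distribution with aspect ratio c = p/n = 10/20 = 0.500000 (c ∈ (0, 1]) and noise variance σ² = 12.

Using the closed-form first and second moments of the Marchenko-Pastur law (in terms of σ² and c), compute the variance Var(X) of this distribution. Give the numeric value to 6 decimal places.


Recall the MP moments m_1 = E[X] = σ² and m_2 = E[X²] = σ⁴ (1 + c).
m_1 = E[X] = σ² = 12, so m_1² = 144.
m_2 = E[X²] = σ⁴ (1 + c) = 144 · (1 + 0.500000) = 144 · 1.500000 = 216.000000.
(Note m_2 − m_1² simplifies to c · σ⁴ = 0.500000 · 144.)

Var(X) = m_2 − m_1² = 216.000000 − 144 = 72.000000.


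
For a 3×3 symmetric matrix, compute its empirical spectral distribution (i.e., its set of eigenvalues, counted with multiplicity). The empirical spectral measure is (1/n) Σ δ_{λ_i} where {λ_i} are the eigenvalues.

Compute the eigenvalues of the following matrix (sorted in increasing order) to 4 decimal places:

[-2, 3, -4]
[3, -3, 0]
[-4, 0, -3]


Since M is real symmetric, all three eigenvalues are real; they are the roots of det(λI − M) = λ³ − (tr M) λ² + s λ − det M, where s is the sum of the principal 2×2 minors.
tr M = -2 + (-3) + (-3) = -8.
s = ((-2)·(-3) − 3²) + ((-2)·(-3) − (-4)²) + ((-3)·(-3) − 0²) = -3 + (-10) + 9 = -4.
det M (expand along row 1) = (-2)·9 − 3·(-9) + (-4)·(-12) = 57.
Characteristic polynomial: λ³ + 8λ² − 4λ − 57 = 0.
Substitute λ = y + (tr M)/3 = y − 2.666667 to remove the quadratic term: y³ + p·y + q = 0 with p = s − (tr M)²/3 = -25.333333 and q = −2(tr M)³/27 + (tr M)·s/3 − det M = -8.407407.
Three real roots ⇒ use the trigonometric (Viète) form: r = 2√(−p/3) = 5.811865, φ = arccos(3q/(p·r)) = arccos(0.171307) = 1.398640 rad.
y_k = r·cos(φ/3 − 2πk/3) for k = 0, 1, 2 gives y = 5.191604, -0.333333, -4.858271.
λ_k = y_k − 2.666667 gives λ = 2.5249, -3.0000, -7.5249 (check: the sum is -8.0000 = tr M).

Eigenvalues sorted in increasing order: [-7.5249, -3.0000, 2.5249].


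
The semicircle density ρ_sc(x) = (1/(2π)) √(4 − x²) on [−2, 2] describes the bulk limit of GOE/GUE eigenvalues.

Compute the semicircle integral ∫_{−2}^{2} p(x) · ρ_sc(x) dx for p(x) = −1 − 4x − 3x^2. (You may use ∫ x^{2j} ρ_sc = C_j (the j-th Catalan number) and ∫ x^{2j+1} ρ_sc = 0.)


Write p(x) = Σ a_i x^i, split into monomials and integrate each against ρ_sc separately.
Using ∫ x^{2j} ρ_sc = C_j = (1/(j+1)) C(2j, j) (Catalan numbers) and ∫ x^{2j+1} ρ_sc = 0 (odd monomials vanish by symmetry):
  i = 0 (even): a_0 · C_{0} = -1 · 1 = -1
  i = 1 (odd): ∫ x^1 ρ_sc = 0 (vanishes)
  i = 2 (even): a_2 · C_{1} = -3 · 1 = -3

Summing the contributions: ∫_{−2}^{2} p(x) ρ_sc(x) dx = (-1) + (-3) = -4.


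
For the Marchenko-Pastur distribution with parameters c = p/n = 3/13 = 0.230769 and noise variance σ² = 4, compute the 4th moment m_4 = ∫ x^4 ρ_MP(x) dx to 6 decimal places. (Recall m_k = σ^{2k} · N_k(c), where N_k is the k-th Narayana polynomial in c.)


E[X⁴] = σ⁸ (1 + 6c + 6c² + c³) (fourth MP moment). With σ² = 4 (so σ⁸ = 256) and c = 3/13 = 0.230769: E[X⁴] = 256 · (1 + 6·0.230769 + 6·(0.230769)² + (0.230769)³) = 256 · 2.716431.

So E[X^4] = 695.406463.


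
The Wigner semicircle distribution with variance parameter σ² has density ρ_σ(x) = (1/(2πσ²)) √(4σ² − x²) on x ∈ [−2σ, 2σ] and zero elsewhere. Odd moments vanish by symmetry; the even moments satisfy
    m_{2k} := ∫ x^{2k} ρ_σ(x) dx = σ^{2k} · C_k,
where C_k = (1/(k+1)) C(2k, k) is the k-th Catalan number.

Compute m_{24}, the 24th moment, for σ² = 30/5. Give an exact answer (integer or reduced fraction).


By the scaled semicircle moment identity, m_{2k} = σ^{2k} · C_k with k = 12.
C_12 = (1/(k+1)) · C(2k, k) = (1/13) · C(24, 12) = (1/13) · 2704156 = 208012.
σ^{2k} = (σ²)^k = (30/5)^12 = 2176782336.

Therefore m_{24} = σ^{24} · C_12 = 2176782336 · 208012 = 452796847276032.


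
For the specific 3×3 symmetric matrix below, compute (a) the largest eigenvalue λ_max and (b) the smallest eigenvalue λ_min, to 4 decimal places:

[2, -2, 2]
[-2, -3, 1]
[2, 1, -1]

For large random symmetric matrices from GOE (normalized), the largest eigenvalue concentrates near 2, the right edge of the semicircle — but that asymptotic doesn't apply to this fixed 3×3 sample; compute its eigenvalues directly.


Since M is real symmetric, all three eigenvalues are real; they are the roots of det(λI − M) = λ³ − (tr M) λ² + s λ − det M, where s is the sum of the principal 2×2 minors.
tr M = 2 + (-3) + (-1) = -2.
s = (2·(-3) − (-2)²) + (2·(-1) − 2²) + ((-3)·(-1) − 1²) = -10 + (-6) + 2 = -14.
det M (expand along row 1) = 2·2 − (-2)·0 + 2·4 = 12.
Characteristic polynomial: λ³ + 2λ² − 14λ − 12 = 0.
Substitute λ = y + (tr M)/3 = y − 0.666667 to remove the quadratic term: y³ + p·y + q = 0 with p = s − (tr M)²/3 = -15.333333 and q = −2(tr M)³/27 + (tr M)·s/3 − det M = -2.074074.
Three real roots ⇒ use the trigonometric (Viète) form: r = 2√(−p/3) = 4.521553, φ = arccos(3q/(p·r)) = arccos(0.089747) = 1.480928 rad.
y_k = r·cos(φ/3 − 2πk/3) for k = 0, 1, 2 gives y = 3.981737, -0.135428, -3.846309.
λ_k = y_k − 0.666667 gives λ = 3.3151, -0.8021, -4.5130 (check: the sum is -2.0000 = tr M).

Hence λ_max = 3.3151 and λ_min = -4.5130.


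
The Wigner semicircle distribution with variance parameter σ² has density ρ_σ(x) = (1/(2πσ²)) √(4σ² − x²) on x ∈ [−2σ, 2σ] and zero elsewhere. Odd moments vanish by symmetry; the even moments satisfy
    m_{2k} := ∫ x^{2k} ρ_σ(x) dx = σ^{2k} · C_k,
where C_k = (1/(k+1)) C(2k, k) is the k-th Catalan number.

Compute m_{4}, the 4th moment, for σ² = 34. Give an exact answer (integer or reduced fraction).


By the scaled semicircle moment identity, m_{2k} = σ^{2k} · C_k with k = 2.
C_2 = (1/(k+1)) · C(2k, k) = (1/3) · C(4, 2) = (1/3) · 6 = 2.
σ^{2k} = (σ²)^k = (34)^2 = 1156.

Therefore m_{4} = σ^{4} · C_2 = 1156 · 2 = 2312.


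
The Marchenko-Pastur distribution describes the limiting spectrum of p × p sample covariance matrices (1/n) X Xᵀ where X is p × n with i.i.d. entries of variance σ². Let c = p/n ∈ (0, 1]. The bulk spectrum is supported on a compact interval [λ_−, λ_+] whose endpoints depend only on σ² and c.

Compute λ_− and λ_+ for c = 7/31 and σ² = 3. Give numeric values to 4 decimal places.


c = 7/31 = 0.225806; √c = 0.475191.
λ_− = σ² (1 − √c)² = 3 · (1 − 0.475191)² = 3 · (0.524809)² = 0.826274.
λ_+ = σ² (1 + √c)² = 3 · (1 + 0.475191)² = 3 · (1.475191)² = 6.528565.

Rounded to 4 decimal places: λ_− ≈ 0.8263, λ_+ ≈ 6.5286.


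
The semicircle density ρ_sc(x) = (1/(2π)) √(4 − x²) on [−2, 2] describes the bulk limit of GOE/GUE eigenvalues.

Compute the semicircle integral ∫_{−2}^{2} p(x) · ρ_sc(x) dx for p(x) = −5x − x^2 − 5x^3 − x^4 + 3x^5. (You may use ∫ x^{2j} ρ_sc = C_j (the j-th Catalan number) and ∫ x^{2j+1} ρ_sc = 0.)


Write p(x) = Σ a_i x^i, split into monomials and integrate each against ρ_sc separately.
Using ∫ x^{2j} ρ_sc = C_j = (1/(j+1)) C(2j, j) (Catalan numbers) and ∫ x^{2j+1} ρ_sc = 0 (odd monomials vanish by symmetry):
  i = 1 (odd): ∫ x^1 ρ_sc = 0 (vanishes)
  i = 2 (even): a_2 · C_{1} = -1 · 1 = -1
  i = 3 (odd): ∫ x^3 ρ_sc = 0 (vanishes)
  i = 4 (even): a_4 · C_{2} = -1 · 2 = -2
  i = 5 (odd): ∫ x^5 ρ_sc = 0 (vanishes)

Summing the contributions: ∫_{−2}^{2} p(x) ρ_sc(x) dx = (-1) + (-2) = -3.


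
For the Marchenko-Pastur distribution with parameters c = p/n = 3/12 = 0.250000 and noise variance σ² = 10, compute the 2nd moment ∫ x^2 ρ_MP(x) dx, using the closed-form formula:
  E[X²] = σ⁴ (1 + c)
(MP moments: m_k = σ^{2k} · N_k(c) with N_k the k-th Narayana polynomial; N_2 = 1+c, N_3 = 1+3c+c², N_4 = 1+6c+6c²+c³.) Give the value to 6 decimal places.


E[X²] = σ⁴ (1 + c) (second MP moment). With σ² = 10 (so σ⁴ = 100) and c = 3/12 = 0.250000: E[X²] = 100 · (1 + 0.250000) = 100 · 1.250000.

So E[X^2] = 125.000000.


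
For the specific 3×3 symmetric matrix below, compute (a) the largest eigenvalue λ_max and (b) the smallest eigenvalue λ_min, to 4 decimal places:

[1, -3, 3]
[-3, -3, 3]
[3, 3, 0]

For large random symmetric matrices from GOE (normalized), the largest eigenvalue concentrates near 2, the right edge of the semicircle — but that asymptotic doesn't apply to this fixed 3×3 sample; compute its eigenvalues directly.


Since M is real symmetric, all three eigenvalues are real; they are the roots of det(λI − M) = λ³ − (tr M) λ² + s λ − det M, where s is the sum of the principal 2×2 minors.
tr M = 1 + (-3) + 0 = -2.
s = (1·(-3) − (-3)²) + (1·0 − 3²) + ((-3)·0 − 3²) = -12 + (-9) + (-9) = -30.
det M (expand along row 1) = 1·(-9) − (-3)·(-9) + 3·0 = -36.
Characteristic polynomial: λ³ + 2λ² − 30λ + 36 = 0.
Substitute λ = y + (tr M)/3 = y − 0.666667 to remove the quadratic term: y³ + p·y + q = 0 with p = s − (tr M)²/3 = -31.333333 and q = −2(tr M)³/27 + (tr M)·s/3 − det M = 56.592593.
Three real roots ⇒ use the trigonometric (Viète) form: r = 2√(−p/3) = 6.463573, φ = arccos(3q/(p·r)) = arccos(-0.838304) = 2.564961 rad.
y_k = r·cos(φ/3 − 2πk/3) for k = 0, 1, 2 gives y = 4.241579, 2.102963, -6.344542.
λ_k = y_k − 0.666667 gives λ = 3.5749, 1.4363, -7.0112 (check: the sum is -2.0000 = tr M).

Hence λ_max = 3.5749 and λ_min = -7.0112.


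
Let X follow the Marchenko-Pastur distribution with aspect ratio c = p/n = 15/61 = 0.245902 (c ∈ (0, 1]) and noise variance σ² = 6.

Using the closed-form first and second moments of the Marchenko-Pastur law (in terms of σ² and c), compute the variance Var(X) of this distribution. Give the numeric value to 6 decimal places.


Recall the MP moments m_1 = E[X] = σ² and m_2 = E[X²] = σ⁴ (1 + c).
m_1 = E[X] = σ² = 6, so m_1² = 36.
m_2 = E[X²] = σ⁴ (1 + c) = 36 · (1 + 0.245902) = 36 · 1.245902 = 44.852459.
(Note m_2 − m_1² simplifies to c · σ⁴ = 0.245902 · 36.)

Var(X) = m_2 − m_1² = 44.852459 − 36 = 8.852459.


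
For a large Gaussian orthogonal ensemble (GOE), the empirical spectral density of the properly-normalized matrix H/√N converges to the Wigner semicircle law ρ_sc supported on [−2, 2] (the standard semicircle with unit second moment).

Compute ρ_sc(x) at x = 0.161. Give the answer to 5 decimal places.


ρ_sc(x) = (1/(2π)) √(4 − x²). With x = 0.161:
  4 − x² = 4 − (0.161)² = 4 − 0.025921 = 3.974079.
  √(4 − x²) = 1.993509.
  1/(2π) = 0.159155.
  ρ_sc(0.161) = 0.159155 · 1.993509 = 0.317277.

Rounded to 5 decimal places: ρ_sc(0.161) ≈ 0.31728.


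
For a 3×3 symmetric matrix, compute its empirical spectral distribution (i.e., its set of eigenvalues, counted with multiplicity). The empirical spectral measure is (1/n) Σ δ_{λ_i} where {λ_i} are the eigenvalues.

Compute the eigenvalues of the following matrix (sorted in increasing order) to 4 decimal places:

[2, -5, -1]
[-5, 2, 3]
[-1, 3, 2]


Since M is real symmetric, all three eigenvalues are real; they are the roots of det(λI − M) = λ³ − (tr M) λ² + s λ − det M, where s is the sum of the principal 2×2 minors.
tr M = 2 + 2 + 2 = 6.
s = (2·2 − (-5)²) + (2·2 − (-1)²) + (2·2 − 3²) = -21 + 3 + (-5) = -23.
det M (expand along row 1) = 2·(-5) − (-5)·(-7) + (-1)·(-13) = -32.
Characteristic polynomial: λ³ − 6λ² − 23λ + 32 = 0.
Substitute λ = y + (tr M)/3 = y + 2.000000 to remove the quadratic term: y³ + p·y + q = 0 with p = s − (tr M)²/3 = -35.000000 and q = −2(tr M)³/27 + (tr M)·s/3 − det M = -30.000000.
Three real roots ⇒ use the trigonometric (Viète) form: r = 2√(−p/3) = 6.831301, φ = arccos(3q/(p·r)) = arccos(0.376419) = 1.184869 rad.
y_k = r·cos(φ/3 − 2πk/3) for k = 0, 1, 2 gives y = 6.305382, -0.876374, -5.429008.
λ_k = y_k + 2.000000 gives λ = 8.3054, 1.1236, -3.4290 (check: the sum is 6.0000 = tr M).

Eigenvalues sorted in increasing order: [-3.4290, 1.1236, 8.3054].


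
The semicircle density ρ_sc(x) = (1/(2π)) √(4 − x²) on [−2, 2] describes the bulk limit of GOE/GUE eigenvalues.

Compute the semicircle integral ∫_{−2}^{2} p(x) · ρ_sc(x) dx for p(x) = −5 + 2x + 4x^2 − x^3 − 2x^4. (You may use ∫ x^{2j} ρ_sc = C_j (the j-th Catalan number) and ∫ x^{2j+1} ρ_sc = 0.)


Write p(x) = Σ a_i x^i, split into monomials and integrate each against ρ_sc separately.
Using ∫ x^{2j} ρ_sc = C_j = (1/(j+1)) C(2j, j) (Catalan numbers) and ∫ x^{2j+1} ρ_sc = 0 (odd monomials vanish by symmetry):
  i = 0 (even): a_0 · C_{0} = -5 · 1 = -5
  i = 1 (odd): ∫ x^1 ρ_sc = 0 (vanishes)
  i = 2 (even): a_2 · C_{1} = 4 · 1 = 4
  i = 3 (odd): ∫ x^3 ρ_sc = 0 (vanishes)
  i = 4 (even): a_4 · C_{2} = -2 · 2 = -4

Summing the contributions: ∫_{−2}^{2} p(x) ρ_sc(x) dx = (-5) + 4 + (-4) = -5.


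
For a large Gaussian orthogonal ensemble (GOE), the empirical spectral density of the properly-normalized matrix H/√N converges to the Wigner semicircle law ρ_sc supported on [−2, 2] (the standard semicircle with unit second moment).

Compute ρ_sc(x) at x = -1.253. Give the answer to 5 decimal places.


ρ_sc(x) = (1/(2π)) √(4 − x²). With x = -1.253:
  4 − x² = 4 − (-1.253)² = 4 − 1.570009 = 2.429991.
  √(4 − x²) = 1.558843.
  1/(2π) = 0.159155.
  ρ_sc(-1.253) = 0.159155 · 1.558843 = 0.248098.

Rounded to 5 decimal places: ρ_sc(-1.253) ≈ 0.24810.


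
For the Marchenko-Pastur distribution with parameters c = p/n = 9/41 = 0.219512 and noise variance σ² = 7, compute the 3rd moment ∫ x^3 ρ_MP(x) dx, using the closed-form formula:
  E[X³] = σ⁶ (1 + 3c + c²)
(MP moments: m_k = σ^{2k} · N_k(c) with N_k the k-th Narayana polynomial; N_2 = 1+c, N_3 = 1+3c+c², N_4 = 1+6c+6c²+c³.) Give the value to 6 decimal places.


E[X³] = σ⁶ (1 + 3c + c²) (third MP moment). With σ² = 7 (so σ⁶ = 343) and c = 9/41 = 0.219512: E[X³] = 343 · (1 + 3·0.219512 + (0.219512)²) = 343 · 1.706722.

So E[X^3] = 585.405711.


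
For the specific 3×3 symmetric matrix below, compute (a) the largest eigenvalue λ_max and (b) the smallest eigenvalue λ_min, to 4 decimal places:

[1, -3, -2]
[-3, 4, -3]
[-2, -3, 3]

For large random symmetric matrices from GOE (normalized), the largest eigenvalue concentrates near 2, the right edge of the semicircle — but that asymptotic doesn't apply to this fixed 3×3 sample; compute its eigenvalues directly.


Since M is real symmetric, all three eigenvalues are real; they are the roots of det(λI − M) = λ³ − (tr M) λ² + s λ − det M, where s is the sum of the principal 2×2 minors.
tr M = 1 + 4 + 3 = 8.
s = (1·4 − (-3)²) + (1·3 − (-2)²) + (4·3 − (-3)²) = -5 + (-1) + 3 = -3.
det M (expand along row 1) = 1·3 − (-3)·(-15) + (-2)·17 = -76.
Characteristic polynomial: λ³ − 8λ² − 3λ + 76 = 0.
Substitute λ = y + (tr M)/3 = y + 2.666667 to remove the quadratic term: y³ + p·y + q = 0 with p = s − (tr M)²/3 = -24.333333 and q = −2(tr M)³/27 + (tr M)·s/3 − det M = 30.074074.
Three real roots ⇒ use the trigonometric (Viète) form: r = 2√(−p/3) = 5.696002, φ = arccos(3q/(p·r)) = arccos(-0.650941) = 2.279620 rad.
y_k = r·cos(φ/3 − 2πk/3) for k = 0, 1, 2 gives y = 4.129165, 1.333333, -5.462498.
λ_k = y_k + 2.666667 gives λ = 6.7958, 4.0000, -2.7958 (check: the sum is 8.0000 = tr M).

Hence λ_max = 6.7958 and λ_min = -2.7958.


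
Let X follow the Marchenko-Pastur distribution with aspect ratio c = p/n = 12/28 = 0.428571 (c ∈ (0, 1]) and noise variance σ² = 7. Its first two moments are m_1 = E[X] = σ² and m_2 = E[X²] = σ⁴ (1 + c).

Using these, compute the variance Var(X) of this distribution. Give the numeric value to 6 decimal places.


m_1 = E[X] = σ² = 7, so m_1² = 49.
m_2 = E[X²] = σ⁴ (1 + c) = 49 · (1 + 0.428571) = 49 · 1.428571 = 70.000000.
(Note m_2 − m_1² simplifies to c · σ⁴ = 0.428571 · 49.)

Var(X) = m_2 − m_1² = 70.000000 − 49 = 21.000000.


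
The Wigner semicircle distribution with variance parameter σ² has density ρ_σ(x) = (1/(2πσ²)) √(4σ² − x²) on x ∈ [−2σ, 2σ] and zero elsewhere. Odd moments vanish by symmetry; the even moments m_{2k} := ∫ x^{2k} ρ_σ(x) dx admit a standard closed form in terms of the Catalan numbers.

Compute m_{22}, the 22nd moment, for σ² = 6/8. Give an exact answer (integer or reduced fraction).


By the scaled semicircle moment identity, m_{2k} = σ^{2k} · C_k with k = 11.
C_11 = (1/(k+1)) · C(2k, k) = (1/12) · C(22, 11) = (1/12) · 705432 = 58786.
σ^{2k} = (σ²)^k = (6/8)^11 = 177147/4194304.

Therefore m_{22} = σ^{22} · C_11 = (177147/4194304) · 58786 = 5206881771/2097152.


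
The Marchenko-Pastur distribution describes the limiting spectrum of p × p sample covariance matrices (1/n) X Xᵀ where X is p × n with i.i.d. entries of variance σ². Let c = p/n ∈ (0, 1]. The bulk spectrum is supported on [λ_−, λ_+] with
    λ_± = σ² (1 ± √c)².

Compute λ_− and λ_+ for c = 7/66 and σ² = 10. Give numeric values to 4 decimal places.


c = 7/66 = 0.106061; √c = 0.325669.
λ_− = σ² (1 − √c)² = 10 · (1 − 0.325669)² = 10 · (0.674331)² = 4.547217.
λ_+ = σ² (1 + √c)² = 10 · (1 + 0.325669)² = 10 · (1.325669)² = 17.573996.

Rounded to 4 decimal places: λ_− ≈ 4.5472, λ_+ ≈ 17.5740.


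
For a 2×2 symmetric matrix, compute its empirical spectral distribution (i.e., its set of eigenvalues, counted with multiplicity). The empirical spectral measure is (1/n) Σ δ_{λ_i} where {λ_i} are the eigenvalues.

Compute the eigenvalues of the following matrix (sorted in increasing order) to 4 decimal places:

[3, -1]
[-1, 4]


Since M is real symmetric, both eigenvalues are real; they are the roots of det(λI − M) = λ² − (tr M) λ + det M.
tr M = 3 + 4 = 7.
det M = 3·4 − (-1)² = 12 − 1 = 11.
Characteristic polynomial: λ² − 7λ + 11 = 0.
Discriminant Δ = (tr M)² − 4·det M = 49 − 44 = 5; √Δ = 2.236068.
λ = (tr M ± √Δ)/2 = (7 ± 2.236068)/2, giving (tr M − √Δ)/2 = 2.3820 and (tr M + √Δ)/2 = 4.6180.

Eigenvalues sorted in increasing order: [2.3820, 4.6180].
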